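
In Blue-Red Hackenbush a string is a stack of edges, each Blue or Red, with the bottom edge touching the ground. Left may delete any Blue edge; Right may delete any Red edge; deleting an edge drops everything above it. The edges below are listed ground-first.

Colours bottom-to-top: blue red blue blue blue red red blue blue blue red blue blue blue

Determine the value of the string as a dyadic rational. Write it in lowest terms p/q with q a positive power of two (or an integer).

7407/8192

g_1 [b]  L=[0]  R=[(no moves)]  ⇒ 1
g_2 [br]  L=[0]  R=[1]  ⇒ 1/2
g_3 [brb]  L=[0; 1/2]  R=[1]  ⇒ 3/4
g_4 [brbb]  L=[0; 1/2; 3/4]  R=[1]  ⇒ 7/8
g_5 [brbbb]  L=[0; 1/2; 3/4; 7/8]  R=[1]  ⇒ 15/16
g_6 [brbbbr]  L=[0; 1/2; 3/4; 7/8]  R=[15/16; 1]  ⇒ 29/32
g_7 [brbbbrr]  L=[0; 1/2; 3/4; 7/8]  R=[29/32; 15/16; 1]  ⇒ 57/64
g_8 [brbbbrrb]  L=[0; 1/2; 3/4; 7/8; 57/64]  R=[29/32; 15/16; 1]  ⇒ 115/128
g_9 [brbbbrrbb]  L=[0; 1/2; 3/4; 7/8; 57/64; 115/128]  R=[29/32; 15/16; 1]  ⇒ 231/256
g_10 [brbbbrrbbb]  L=[0; 1/2; 3/4; 7/8; 57/64; 115/128; 231/256]  R=[29/32; 15/16; 1]  ⇒ 463/512
g_11 [brbbbrrbbbr]  L=[0; 1/2; 3/4; 7/8; 57/64; 115/128; 231/256]  R=[463/512; 29/32; 15/16; 1]  ⇒ 925/1024
g_12 [brbbbrrbbbrb]  L=[0; 1/2; 3/4; 7/8; 57/64; 115/128; 231/256; 925/1024]  R=[463/512; 29/32; 15/16; 1]  ⇒ 1851/2048
g_13 [brbbbrrbbbrbb]  L=[0; 1/2; 3/4; 7/8; 57/64; 115/128; 231/256; 925/1024; 1851/2048]  R=[463/512; 29/32; 15/16; 1]  ⇒ 3703/4096
g_14 [brbbbrrbbbrbbb]  L=[0; 1/2; 3/4; 7/8; 57/64; 115/128; 231/256; 925/1024; 1851/2048; 3703/4096]  R=[463/512; 29/32; 15/16; 1]  ⇒ 7407/8192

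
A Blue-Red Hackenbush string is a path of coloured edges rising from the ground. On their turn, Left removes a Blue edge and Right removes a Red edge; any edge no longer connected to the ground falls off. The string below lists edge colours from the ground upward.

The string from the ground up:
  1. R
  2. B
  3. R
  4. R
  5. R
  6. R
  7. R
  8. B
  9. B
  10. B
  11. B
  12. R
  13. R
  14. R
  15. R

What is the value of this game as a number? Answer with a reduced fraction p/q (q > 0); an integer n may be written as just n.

R: Left {  }, Right { 0 } -> simplest -1
RB: Left { -1 }, Right { 0 } -> simplest -1/2
RBR: Left { -1 }, Right { -1/2 0 } -> simplest -3/4
RBRR: Left { -1 }, Right { -3/4 -1/2 0 } -> simplest -7/8
RBRRR: Left { -1 }, Right { -7/8 -3/4 -1/2 0 } -> simplest -15/16
RBRRRR: Left { -1 }, Right { -15/16 -7/8 -3/4 -1/2 0 } -> simplest -31/32
RBRRRRR: Left { -1 }, Right { -31/32 -15/16 -7/8 -3/4 -1/2 0 } -> simplest -63/64
RBRRRRRB: Left { -1 -63/64 }, Right { -31/32 -15/16 -7/8 -3/4 -1/2 0 } -> simplest -125/128
RBRRRRRBB: Left { -1 -63/64 -125/128 }, Right { -31/32 -15/16 -7/8 -3/4 -1/2 0 } -> simplest -249/256
RBRRRRRBBB: Left { -1 -63/64 -125/128 -249/256 }, Right { -31/32 -15/16 -7/8 -3/4 -1/2 0 } -> simplest -497/512
RBRRRRRBBBB: Left { -1 -63/64 -125/128 -249/256 -497/512 }, Right { -31/32 -15/16 -7/8 -3/4 -1/2 0 } -> simplest -993/1024
RBRRRRRBBBBR: Left { -1 -63/64 -125/128 -249/256 -497/512 }, Right { -993/1024 -31/32 -15/16 -7/8 -3/4 -1/2 0 } -> simplest -1987/2048
RBRRRRRBBBBRR: Left { -1 -63/64 -125/128 -249/256 -497/512 }, Right { -1987/2048 -993/1024 -31/32 -15/16 -7/8 -3/4 -1/2 0 } -> simplest -3975/4096
RBRRRRRBBBBRRR: Left { -1 -63/64 -125/128 -249/256 -497/512 }, Right { -3975/4096 -1987/2048 -993/1024 -31/32 -15/16 -7/8 -3/4 -1/2 0 } -> simplest -7951/8192
RBRRRRRBBBBRRRR: Left { -1 -63/64 -125/128 -249/256 -497/512 }, Right { -7951/8192 -3975/4096 -1987/2048 -993/1024 -31/32 -15/16 -7/8 -3/4 -1/2 0 } -> simplest -15903/16384

-15903/16384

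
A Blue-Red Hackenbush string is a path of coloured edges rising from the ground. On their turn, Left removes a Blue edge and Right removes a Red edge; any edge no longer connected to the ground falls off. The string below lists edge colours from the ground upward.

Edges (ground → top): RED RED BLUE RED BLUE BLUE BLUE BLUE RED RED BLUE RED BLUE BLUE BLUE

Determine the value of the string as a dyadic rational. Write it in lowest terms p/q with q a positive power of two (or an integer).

-12497/8192

g_1 [R]  L=[none]  R=[0]  = -1
g_2 [RR]  L=[none]  R=[-1 0]  = -2
g_3 [RRB]  L=[-2]  R=[-1 0]  = -3/2
g_4 [RRBR]  L=[-2]  R=[-3/2 -1 0]  = -7/4
g_5 [RRBRB]  L=[-2 -7/4]  R=[-3/2 -1 0]  = -13/8
g_6 [RRBRBB]  L=[-2 -7/4 -13/8]  R=[-3/2 -1 0]  = -25/16
g_7 [RRBRBBB]  L=[-2 -7/4 -13/8 -25/16]  R=[-3/2 -1 0]  = -49/32
g_8 [RRBRBBBB]  L=[-2 -7/4 -13/8 -25/16 -49/32]  R=[-3/2 -1 0]  = -97/64
g_9 [RRBRBBBBR]  L=[-2 -7/4 -13/8 -25/16 -49/32]  R=[-97/64 -3/2 -1 0]  = -195/128
g_10 [RRBRBBBBRR]  L=[-2 -7/4 -13/8 -25/16 -49/32]  R=[-195/128 -97/64 -3/2 -1 0]  = -391/256
g_11 [RRBRBBBBRRB]  L=[-2 -7/4 -13/8 -25/16 -49/32 -391/256]  R=[-195/128 -97/64 -3/2 -1 0]  = -781/512
g_12 [RRBRBBBBRRBR]  L=[-2 -7/4 -13/8 -25/16 -49/32 -391/256]  R=[-781/512 -195/128 -97/64 -3/2 -1 0]  = -1563/1024
g_13 [RRBRBBBBRRBRB]  L=[-2 -7/4 -13/8 -25/16 -49/32 -391/256 -1563/1024]  R=[-781/512 -195/128 -97/64 -3/2 -1 0]  = -3125/2048
g_14 [RRBRBBBBRRBRBB]  L=[-2 -7/4 -13/8 -25/16 -49/32 -391/256 -1563/1024 -3125/2048]  R=[-781/512 -195/128 -97/64 -3/2 -1 0]  = -6249/4096
g_15 [RRBRBBBBRRBRBBB]  L=[-2 -7/4 -13/8 -25/16 -49/32 -391/256 -1563/1024 -3125/2048 -6249/4096]  R=[-781/512 -195/128 -97/64 -3/2 -1 0]  = -12497/8192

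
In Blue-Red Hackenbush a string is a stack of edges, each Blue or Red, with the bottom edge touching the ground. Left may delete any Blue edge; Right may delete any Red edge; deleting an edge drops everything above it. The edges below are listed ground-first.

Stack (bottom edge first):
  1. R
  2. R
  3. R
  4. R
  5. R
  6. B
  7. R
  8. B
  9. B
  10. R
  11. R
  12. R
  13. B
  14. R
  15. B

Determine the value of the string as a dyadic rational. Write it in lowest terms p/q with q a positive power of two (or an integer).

R: Left {  }, Right { 0 } => simplest -1
RR: Left {  }, Right { -1, 0 } => simplest -2
RRR: Left {  }, Right { -2, -1, 0 } => simplest -3
RRRR: Left {  }, Right { -3, -2, -1, 0 } => simplest -4
RRRRR: Left {  }, Right { -4, -3, -2, -1, 0 } => simplest -5
RRRRRB: Left { -5 }, Right { -4, -3, -2, -1, 0 } => simplest -9/2
RRRRRBR: Left { -5 }, Right { -9/2, -4, -3, -2, -1, 0 } => simplest -19/4
RRRRRBRB: Left { -5, -19/4 }, Right { -9/2, -4, -3, -2, -1, 0 } => simplest -37/8
RRRRRBRBB: Left { -5, -19/4, -37/8 }, Right { -9/2, -4, -3, -2, -1, 0 } => simplest -73/16
RRRRRBRBBR: Left { -5, -19/4, -37/8 }, Right { -73/16, -9/2, -4, -3, -2, -1, 0 } => simplest -147/32
RRRRRBRBBRR: Left { -5, -19/4, -37/8 }, Right { -147/32, -73/16, -9/2, -4, -3, -2, -1, 0 } => simplest -295/64
RRRRRBRBBRRR: Left { -5, -19/4, -37/8 }, Right { -295/64, -147/32, -73/16, -9/2, -4, -3, -2, -1, 0 } => simplest -591/128
RRRRRBRBBRRRB: Left { -5, -19/4, -37/8, -591/128 }, Right { -295/64, -147/32, -73/16, -9/2, -4, -3, -2, -1, 0 } => simplest -1181/256
RRRRRBRBBRRRBR: Left { -5, -19/4, -37/8, -591/128 }, Right { -1181/256, -295/64, -147/32, -73/16, -9/2, -4, -3, -2, -1, 0 } => simplest -2363/512
RRRRRBRBBRRRBRB: Left { -5, -19/4, -37/8, -591/128, -2363/512 }, Right { -1181/256, -295/64, -147/32, -73/16, -9/2, -4, -3, -2, -1, 0 } => simplest -4725/1024

-4725/1024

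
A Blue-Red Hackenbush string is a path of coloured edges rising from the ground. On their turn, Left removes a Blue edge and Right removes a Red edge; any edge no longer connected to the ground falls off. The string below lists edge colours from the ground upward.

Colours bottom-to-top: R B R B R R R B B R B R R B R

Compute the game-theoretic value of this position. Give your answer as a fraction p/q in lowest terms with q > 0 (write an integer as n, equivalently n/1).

1 of 15 · R · max L −∞ · min R 0 gives -1
2 of 15 · RB · max L -1 · min R 0 gives -1/2
3 of 15 · RBR · max L -1 · min R -1/2 gives -3/4
4 of 15 · RBRB · max L -3/4 · min R -1/2 gives -5/8
5 of 15 · RBRBR · max L -3/4 · min R -5/8 gives -11/16
6 of 15 · RBRBRR · max L -3/4 · min R -11/16 gives -23/32
7 of 15 · RBRBRRR · max L -3/4 · min R -23/32 gives -47/64
8 of 15 · RBRBRRRB · max L -47/64 · min R -23/32 gives -93/128
9 of 15 · RBRBRRRBB · max L -93/128 · min R -23/32 gives -185/256
10 of 15 · RBRBRRRBBR · max L -93/128 · min R -185/256 gives -371/512
11 of 15 · RBRBRRRBBRB · max L -371/512 · min R -185/256 gives -741/1024
12 of 15 · RBRBRRRBBRBR · max L -371/512 · min R -741/1024 gives -1483/2048
13 of 15 · RBRBRRRBBRBRR · max L -371/512 · min R -1483/2048 gives -2967/4096
14 of 15 · RBRBRRRBBRBRRB · max L -2967/4096 · min R -1483/2048 gives -5933/8192
15 of 15 · RBRBRRRBBRBRRBR · max L -2967/4096 · min R -5933/8192 gives -11867/16384

-11867/16384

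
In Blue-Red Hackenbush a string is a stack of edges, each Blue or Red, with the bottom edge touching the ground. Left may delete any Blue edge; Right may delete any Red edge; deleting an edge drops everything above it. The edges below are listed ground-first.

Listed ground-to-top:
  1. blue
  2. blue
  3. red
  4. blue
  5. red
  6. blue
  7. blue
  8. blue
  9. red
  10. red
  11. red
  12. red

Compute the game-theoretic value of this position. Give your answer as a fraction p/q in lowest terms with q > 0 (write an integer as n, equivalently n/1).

1761/1024

step 1: add blue to get b; options L={ 0 } R={ — } → 1
step 2: add blue to get bb; options L={ 0 1 } R={ — } → 2
step 3: add red to get bbr; options L={ 0 1 } R={ 2 } → 3/2
step 4: add blue to get bbrb; options L={ 0 1 3/2 } R={ 2 } → 7/4
step 5: add red to get bbrbr; options L={ 0 1 3/2 } R={ 7/4 2 } → 13/8
step 6: add blue to get bbrbrb; options L={ 0 1 3/2 13/8 } R={ 7/4 2 } → 27/16
step 7: add blue to get bbrbrbb; options L={ 0 1 3/2 13/8 27/16 } R={ 7/4 2 } → 55/32
step 8: add blue to get bbrbrbbb; options L={ 0 1 3/2 13/8 27/16 55/32 } R={ 7/4 2 } → 111/64
step 9: add red to get bbrbrbbbr; options L={ 0 1 3/2 13/8 27/16 55/32 } R={ 111/64 7/4 2 } → 221/128
step 10: add red to get bbrbrbbbrr; options L={ 0 1 3/2 13/8 27/16 55/32 } R={ 221/128 111/64 7/4 2 } → 441/256
step 11: add red to get bbrbrbbbrrr; options L={ 0 1 3/2 13/8 27/16 55/32 } R={ 441/256 221/128 111/64 7/4 2 } → 881/512
step 12: add red to get bbrbrbbbrrrr; options L={ 0 1 3/2 13/8 27/16 55/32 } R={ 881/512 441/256 221/128 111/64 7/4 2 } → 1761/1024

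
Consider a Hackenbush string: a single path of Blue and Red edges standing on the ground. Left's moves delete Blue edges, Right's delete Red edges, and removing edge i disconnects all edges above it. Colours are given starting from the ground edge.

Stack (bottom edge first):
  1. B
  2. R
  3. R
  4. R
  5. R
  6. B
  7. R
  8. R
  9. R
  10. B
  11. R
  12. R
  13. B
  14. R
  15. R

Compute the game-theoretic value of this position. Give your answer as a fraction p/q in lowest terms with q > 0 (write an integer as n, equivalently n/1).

1097/16384

Prefix values for B R R R R B R R R B R R B R R via {L|R} + simplicity:
g_1 [B]  L=[0]  R=[—]  ⇒ 1
g_2 [BR]  L=[0]  R=[1]  ⇒ 1/2
g_3 [BRR]  L=[0]  R=[1/2, 1]  ⇒ 1/4
g_4 [BRRR]  L=[0]  R=[1/4, 1/2, 1]  ⇒ 1/8
g_5 [BRRRR]  L=[0]  R=[1/8, 1/4, 1/2, 1]  ⇒ 1/16
g_6 [BRRRRB]  L=[0, 1/16]  R=[1/8, 1/4, 1/2, 1]  ⇒ 3/32
g_7 [BRRRRBR]  L=[0, 1/16]  R=[3/32, 1/8, 1/4, 1/2, 1]  ⇒ 5/64
g_8 [BRRRRBRR]  L=[0, 1/16]  R=[5/64, 3/32, 1/8, 1/4, 1/2, 1]  ⇒ 9/128
g_9 [BRRRRBRRR]  L=[0, 1/16]  R=[9/128, 5/64, 3/32, 1/8, 1/4, 1/2, 1]  ⇒ 17/256
g_10 [BRRRRBRRRB]  L=[0, 1/16, 17/256]  R=[9/128, 5/64, 3/32, 1/8, 1/4, 1/2, 1]  ⇒ 35/512
g_11 [BRRRRBRRRBR]  L=[0, 1/16, 17/256]  R=[35/512, 9/128, 5/64, 3/32, 1/8, 1/4, 1/2, 1]  ⇒ 69/1024
g_12 [BRRRRBRRRBRR]  L=[0, 1/16, 17/256]  R=[69/1024, 35/512, 9/128, 5/64, 3/32, 1/8, 1/4, 1/2, 1]  ⇒ 137/2048
g_13 [BRRRRBRRRBRRB]  L=[0, 1/16, 17/256, 137/2048]  R=[69/1024, 35/512, 9/128, 5/64, 3/32, 1/8, 1/4, 1/2, 1]  ⇒ 275/4096
g_14 [BRRRRBRRRBRRBR]  L=[0, 1/16, 17/256, 137/2048]  R=[275/4096, 69/1024, 35/512, 9/128, 5/64, 3/32, 1/8, 1/4, 1/2, 1]  ⇒ 549/8192
g_15 [BRRRRBRRRBRRBRR]  L=[0, 1/16, 17/256, 137/2048]  R=[549/8192, 275/4096, 69/1024, 35/512, 9/128, 5/64, 3/32, 1/8, 1/4, 1/2, 1]  ⇒ 1097/16384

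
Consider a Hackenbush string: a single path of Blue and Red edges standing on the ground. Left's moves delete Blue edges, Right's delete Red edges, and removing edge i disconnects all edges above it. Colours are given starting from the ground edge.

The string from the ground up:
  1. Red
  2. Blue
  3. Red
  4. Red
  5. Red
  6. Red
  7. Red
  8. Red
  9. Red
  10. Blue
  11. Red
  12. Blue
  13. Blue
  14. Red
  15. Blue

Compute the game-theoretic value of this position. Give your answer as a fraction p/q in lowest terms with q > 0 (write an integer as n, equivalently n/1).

Recurse on prefixes of the 15-edge string Red Blue Red Red Red Red Red Red Red Blue Red Blue Blue Red Blue:
1 of 15 · R · max L −∞ · min R 0 so -1
2 of 15 · RB · max L -1 · min R 0 so -1/2
3 of 15 · RBR · max L -1 · min R -1/2 so -3/4
4 of 15 · RBRR · max L -1 · min R -3/4 so -7/8
5 of 15 · RBRRR · max L -1 · min R -7/8 so -15/16
6 of 15 · RBRRRR · max L -1 · min R -15/16 so -31/32
7 of 15 · RBRRRRR · max L -1 · min R -31/32 so -63/64
8 of 15 · RBRRRRRR · max L -1 · min R -63/64 so -127/128
9 of 15 · RBRRRRRRR · max L -1 · min R -127/128 so -255/256
10 of 15 · RBRRRRRRRB · max L -255/256 · min R -127/128 so -509/512
11 of 15 · RBRRRRRRRBR · max L -255/256 · min R -509/512 so -1019/1024
12 of 15 · RBRRRRRRRBRB · max L -1019/1024 · min R -509/512 so -2037/2048
13 of 15 · RBRRRRRRRBRBB · max L -2037/2048 · min R -509/512 so -4073/4096
14 of 15 · RBRRRRRRRBRBBR · max L -2037/2048 · min R -4073/4096 so -8147/8192
15 of 15 · RBRRRRRRRBRBBRB · max L -8147/8192 · min R -4073/4096 so -16293/16384

-16293/16384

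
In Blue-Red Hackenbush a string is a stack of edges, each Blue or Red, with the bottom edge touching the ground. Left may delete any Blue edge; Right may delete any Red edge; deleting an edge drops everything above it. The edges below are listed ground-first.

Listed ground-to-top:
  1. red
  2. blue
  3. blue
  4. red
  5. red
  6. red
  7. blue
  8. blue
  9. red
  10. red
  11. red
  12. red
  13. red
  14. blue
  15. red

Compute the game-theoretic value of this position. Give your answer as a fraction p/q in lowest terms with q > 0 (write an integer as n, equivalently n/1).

-7419/16384

value_1 [r]  L=[]  R=[0]  so -1
value_2 [rb]  L=[-1]  R=[0]  so -1/2
value_3 [rbb]  L=[-1, -1/2]  R=[0]  so -1/4
value_4 [rbbr]  L=[-1, -1/2]  R=[-1/4, 0]  so -3/8
value_5 [rbbrr]  L=[-1, -1/2]  R=[-3/8, -1/4, 0]  so -7/16
value_6 [rbbrrr]  L=[-1, -1/2]  R=[-7/16, -3/8, -1/4, 0]  so -15/32
value_7 [rbbrrrb]  L=[-1, -1/2, -15/32]  R=[-7/16, -3/8, -1/4, 0]  so -29/64
value_8 [rbbrrrbb]  L=[-1, -1/2, -15/32, -29/64]  R=[-7/16, -3/8, -1/4, 0]  so -57/128
value_9 [rbbrrrbbr]  L=[-1, -1/2, -15/32, -29/64]  R=[-57/128, -7/16, -3/8, -1/4, 0]  so -115/256
value_10 [rbbrrrbbrr]  L=[-1, -1/2, -15/32, -29/64]  R=[-115/256, -57/128, -7/16, -3/8, -1/4, 0]  so -231/512
value_11 [rbbrrrbbrrr]  L=[-1, -1/2, -15/32, -29/64]  R=[-231/512, -115/256, -57/128, -7/16, -3/8, -1/4, 0]  so -463/1024
value_12 [rbbrrrbbrrrr]  L=[-1, -1/2, -15/32, -29/64]  R=[-463/1024, -231/512, -115/256, -57/128, -7/16, -3/8, -1/4, 0]  so -927/2048
value_13 [rbbrrrbbrrrrr]  L=[-1, -1/2, -15/32, -29/64]  R=[-927/2048, -463/1024, -231/512, -115/256, -57/128, -7/16, -3/8, -1/4, 0]  so -1855/4096
value_14 [rbbrrrbbrrrrrb]  L=[-1, -1/2, -15/32, -29/64, -1855/4096]  R=[-927/2048, -463/1024, -231/512, -115/256, -57/128, -7/16, -3/8, -1/4, 0]  so -3709/8192
value_15 [rbbrrrbbrrrrrbr]  L=[-1, -1/2, -15/32, -29/64, -1855/4096]  R=[-3709/8192, -927/2048, -463/1024, -231/512, -115/256, -57/128, -7/16, -3/8, -1/4, 0]  so -7419/16384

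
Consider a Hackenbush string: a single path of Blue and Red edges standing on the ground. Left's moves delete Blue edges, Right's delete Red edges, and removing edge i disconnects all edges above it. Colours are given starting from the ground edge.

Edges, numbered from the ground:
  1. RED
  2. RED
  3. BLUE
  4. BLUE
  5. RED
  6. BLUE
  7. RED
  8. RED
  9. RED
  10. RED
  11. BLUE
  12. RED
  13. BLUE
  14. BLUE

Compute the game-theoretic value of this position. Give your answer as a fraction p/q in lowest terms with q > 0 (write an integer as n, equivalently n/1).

Build value(s[:k]) for k = 1..14, string s = RED RED BLUE BLUE RED BLUE RED RED RED RED BLUE RED BLUE BLUE.
edge 1 of 14 (RED): { — | 0 } gives -1
edge 2 of 14 (RED): { — | -1; 0 } gives -2
edge 3 of 14 (BLUE): { -2 | -1; 0 } gives -3/2
edge 4 of 14 (BLUE): { -2; -3/2 | -1; 0 } gives -5/4
edge 5 of 14 (RED): { -2; -3/2 | -5/4; -1; 0 } gives -11/8
edge 6 of 14 (BLUE): { -2; -3/2; -11/8 | -5/4; -1; 0 } gives -21/16
edge 7 of 14 (RED): { -2; -3/2; -11/8 | -21/16; -5/4; -1; 0 } gives -43/32
edge 8 of 14 (RED): { -2; -3/2; -11/8 | -43/32; -21/16; -5/4; -1; 0 } gives -87/64
edge 9 of 14 (RED): { -2; -3/2; -11/8 | -87/64; -43/32; -21/16; -5/4; -1; 0 } gives -175/128
edge 10 of 14 (RED): { -2; -3/2; -11/8 | -175/128; -87/64; -43/32; -21/16; -5/4; -1; 0 } gives -351/256
edge 11 of 14 (BLUE): { -2; -3/2; -11/8; -351/256 | -175/128; -87/64; -43/32; -21/16; -5/4; -1; 0 } gives -701/512
edge 12 of 14 (RED): { -2; -3/2; -11/8; -351/256 | -701/512; -175/128; -87/64; -43/32; -21/16; -5/4; -1; 0 } gives -1403/1024
edge 13 of 14 (BLUE): { -2; -3/2; -11/8; -351/256; -1403/1024 | -701/512; -175/128; -87/64; -43/32; -21/16; -5/4; -1; 0 } gives -2805/2048
edge 14 of 14 (BLUE): { -2; -3/2; -11/8; -351/256; -1403/1024; -2805/2048 | -701/512; -175/128; -87/64; -43/32; -21/16; -5/4; -1; 0 } gives -5609/4096

-5609/4096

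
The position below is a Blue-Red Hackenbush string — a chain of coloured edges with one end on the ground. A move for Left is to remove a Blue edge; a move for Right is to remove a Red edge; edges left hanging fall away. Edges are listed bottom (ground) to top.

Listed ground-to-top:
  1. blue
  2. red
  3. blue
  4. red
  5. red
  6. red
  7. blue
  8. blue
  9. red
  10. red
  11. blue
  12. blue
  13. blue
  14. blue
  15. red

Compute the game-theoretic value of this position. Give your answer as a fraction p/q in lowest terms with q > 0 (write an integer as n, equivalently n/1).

9021/16384

b: Left { 0 }, Right { (no moves) } → simplest 1
br: Left { 0 }, Right { 1 } → simplest 1/2
brb: Left { 0,1/2 }, Right { 1 } → simplest 3/4
brbr: Left { 0,1/2 }, Right { 3/4,1 } → simplest 5/8
brbrr: Left { 0,1/2 }, Right { 5/8,3/4,1 } → simplest 9/16
brbrrr: Left { 0,1/2 }, Right { 9/16,5/8,3/4,1 } → simplest 17/32
brbrrrb: Left { 0,1/2,17/32 }, Right { 9/16,5/8,3/4,1 } → simplest 35/64
brbrrrbb: Left { 0,1/2,17/32,35/64 }, Right { 9/16,5/8,3/4,1 } → simplest 71/128
brbrrrbbr: Left { 0,1/2,17/32,35/64 }, Right { 71/128,9/16,5/8,3/4,1 } → simplest 141/256
brbrrrbbrr: Left { 0,1/2,17/32,35/64 }, Right { 141/256,71/128,9/16,5/8,3/4,1 } → simplest 281/512
brbrrrbbrrb: Left { 0,1/2,17/32,35/64,281/512 }, Right { 141/256,71/128,9/16,5/8,3/4,1 } → simplest 563/1024
brbrrrbbrrbb: Left { 0,1/2,17/32,35/64,281/512,563/1024 }, Right { 141/256,71/128,9/16,5/8,3/4,1 } → simplest 1127/2048
brbrrrbbrrbbb: Left { 0,1/2,17/32,35/64,281/512,563/1024,1127/2048 }, Right { 141/256,71/128,9/16,5/8,3/4,1 } → simplest 2255/4096
brbrrrbbrrbbbb: Left { 0,1/2,17/32,35/64,281/512,563/1024,1127/2048,2255/4096 }, Right { 141/256,71/128,9/16,5/8,3/4,1 } → simplest 4511/8192
brbrrrbbrrbbbbr: Left { 0,1/2,17/32,35/64,281/512,563/1024,1127/2048,2255/4096 }, Right { 4511/8192,141/256,71/128,9/16,5/8,3/4,1 } → simplest 9021/16384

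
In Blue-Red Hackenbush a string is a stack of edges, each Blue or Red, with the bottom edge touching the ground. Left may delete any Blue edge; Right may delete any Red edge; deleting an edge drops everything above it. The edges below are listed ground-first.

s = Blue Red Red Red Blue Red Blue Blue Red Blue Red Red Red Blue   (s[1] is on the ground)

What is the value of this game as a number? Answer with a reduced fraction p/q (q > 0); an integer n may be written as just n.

1443/8192

value(B) = { 0 | none } so 1
value(BR) = { 0 | 1 } so 1/2
value(BRR) = { 0 | 1/2,1 } so 1/4
value(BRRR) = { 0 | 1/4,1/2,1 } so 1/8
value(BRRRB) = { 0,1/8 | 1/4,1/2,1 } so 3/16
value(BRRRBR) = { 0,1/8 | 3/16,1/4,1/2,1 } so 5/32
value(BRRRBRB) = { 0,1/8,5/32 | 3/16,1/4,1/2,1 } so 11/64
value(BRRRBRBB) = { 0,1/8,5/32,11/64 | 3/16,1/4,1/2,1 } so 23/128
value(BRRRBRBBR) = { 0,1/8,5/32,11/64 | 23/128,3/16,1/4,1/2,1 } so 45/256
value(BRRRBRBBRB) = { 0,1/8,5/32,11/64,45/256 | 23/128,3/16,1/4,1/2,1 } so 91/512
value(BRRRBRBBRBR) = { 0,1/8,5/32,11/64,45/256 | 91/512,23/128,3/16,1/4,1/2,1 } so 181/1024
value(BRRRBRBBRBRR) = { 0,1/8,5/32,11/64,45/256 | 181/1024,91/512,23/128,3/16,1/4,1/2,1 } so 361/2048
value(BRRRBRBBRBRRR) = { 0,1/8,5/32,11/64,45/256 | 361/2048,181/1024,91/512,23/128,3/16,1/4,1/2,1 } so 721/4096
value(BRRRBRBBRBRRRB) = { 0,1/8,5/32,11/64,45/256,721/4096 | 361/2048,181/1024,91/512,23/128,3/16,1/4,1/2,1 } so 1443/8192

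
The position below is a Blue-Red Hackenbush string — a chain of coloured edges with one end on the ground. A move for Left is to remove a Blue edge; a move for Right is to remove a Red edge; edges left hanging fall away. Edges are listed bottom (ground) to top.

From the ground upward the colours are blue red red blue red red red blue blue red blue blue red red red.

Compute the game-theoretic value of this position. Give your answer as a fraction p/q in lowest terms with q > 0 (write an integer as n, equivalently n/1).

4529/16384

Prefix values for blue red red blue red red red blue blue red blue blue red red red via {L|R} + simplicity:
b: Left { 0 }, Right { none } so simplest 1
br: Left { 0 }, Right { 1 } so simplest 1/2
brr: Left { 0 }, Right { 1/2, 1 } so simplest 1/4
brrb: Left { 0, 1/4 }, Right { 1/2, 1 } so simplest 3/8
brrbr: Left { 0, 1/4 }, Right { 3/8, 1/2, 1 } so simplest 5/16
brrbrr: Left { 0, 1/4 }, Right { 5/16, 3/8, 1/2, 1 } so simplest 9/32
brrbrrr: Left { 0, 1/4 }, Right { 9/32, 5/16, 3/8, 1/2, 1 } so simplest 17/64
brrbrrrb: Left { 0, 1/4, 17/64 }, Right { 9/32, 5/16, 3/8, 1/2, 1 } so simplest 35/128
brrbrrrbb: Left { 0, 1/4, 17/64, 35/128 }, Right { 9/32, 5/16, 3/8, 1/2, 1 } so simplest 71/256
brrbrrrbbr: Left { 0, 1/4, 17/64, 35/128 }, Right { 71/256, 9/32, 5/16, 3/8, 1/2, 1 } so simplest 141/512
brrbrrrbbrb: Left { 0, 1/4, 17/64, 35/128, 141/512 }, Right { 71/256, 9/32, 5/16, 3/8, 1/2, 1 } so simplest 283/1024
brrbrrrbbrbb: Left { 0, 1/4, 17/64, 35/128, 141/512, 283/1024 }, Right { 71/256, 9/32, 5/16, 3/8, 1/2, 1 } so simplest 567/2048
brrbrrrbbrbbr: Left { 0, 1/4, 17/64, 35/128, 141/512, 283/1024 }, Right { 567/2048, 71/256, 9/32, 5/16, 3/8, 1/2, 1 } so simplest 1133/4096
brrbrrrbbrbbrr: Left { 0, 1/4, 17/64, 35/128, 141/512, 283/1024 }, Right { 1133/4096, 567/2048, 71/256, 9/32, 5/16, 3/8, 1/2, 1 } so simplest 2265/8192
brrbrrrbbrbbrrr: Left { 0, 1/4, 17/64, 35/128, 141/512, 283/1024 }, Right { 2265/8192, 1133/4096, 567/2048, 71/256, 9/32, 5/16, 3/8, 1/2, 1 } so simplest 4529/16384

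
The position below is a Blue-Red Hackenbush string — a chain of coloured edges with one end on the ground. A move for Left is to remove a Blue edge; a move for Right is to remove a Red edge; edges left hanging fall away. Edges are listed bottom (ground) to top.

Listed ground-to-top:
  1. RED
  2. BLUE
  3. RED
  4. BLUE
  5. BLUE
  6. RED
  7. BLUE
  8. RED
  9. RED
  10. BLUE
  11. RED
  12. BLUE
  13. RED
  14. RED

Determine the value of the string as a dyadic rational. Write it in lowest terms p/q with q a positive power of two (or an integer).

-4823/8192

Build g(s[:k]) for k = 1..14, string s = RED BLUE RED BLUE BLUE RED BLUE RED RED BLUE RED BLUE RED RED.
edge 1 of 14 (RED): { ∅ | 0 } — -1
edge 2 of 14 (BLUE): { -1 | 0 } — -1/2
edge 3 of 14 (RED): { -1 | -1/2 0 } — -3/4
edge 4 of 14 (BLUE): { -1 -3/4 | -1/2 0 } — -5/8
edge 5 of 14 (BLUE): { -1 -3/4 -5/8 | -1/2 0 } — -9/16
edge 6 of 14 (RED): { -1 -3/4 -5/8 | -9/16 -1/2 0 } — -19/32
edge 7 of 14 (BLUE): { -1 -3/4 -5/8 -19/32 | -9/16 -1/2 0 } — -37/64
edge 8 of 14 (RED): { -1 -3/4 -5/8 -19/32 | -37/64 -9/16 -1/2 0 } — -75/128
edge 9 of 14 (RED): { -1 -3/4 -5/8 -19/32 | -75/128 -37/64 -9/16 -1/2 0 } — -151/256
edge 10 of 14 (BLUE): { -1 -3/4 -5/8 -19/32 -151/256 | -75/128 -37/64 -9/16 -1/2 0 } — -301/512
edge 11 of 14 (RED): { -1 -3/4 -5/8 -19/32 -151/256 | -301/512 -75/128 -37/64 -9/16 -1/2 0 } — -603/1024
edge 12 of 14 (BLUE): { -1 -3/4 -5/8 -19/32 -151/256 -603/1024 | -301/512 -75/128 -37/64 -9/16 -1/2 0 } — -1205/2048
edge 13 of 14 (RED): { -1 -3/4 -5/8 -19/32 -151/256 -603/1024 | -1205/2048 -301/512 -75/128 -37/64 -9/16 -1/2 0 } — -2411/4096
edge 14 of 14 (RED): { -1 -3/4 -5/8 -19/32 -151/256 -603/1024 | -2411/4096 -1205/2048 -301/512 -75/128 -37/64 -9/16 -1/2 0 } — -4823/8192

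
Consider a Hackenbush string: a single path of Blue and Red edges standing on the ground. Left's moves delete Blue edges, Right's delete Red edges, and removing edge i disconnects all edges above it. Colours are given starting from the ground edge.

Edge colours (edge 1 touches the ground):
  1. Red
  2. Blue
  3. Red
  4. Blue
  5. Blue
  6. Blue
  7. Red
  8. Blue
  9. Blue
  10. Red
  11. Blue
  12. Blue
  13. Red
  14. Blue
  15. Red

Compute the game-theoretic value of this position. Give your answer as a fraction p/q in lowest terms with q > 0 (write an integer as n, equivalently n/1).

Build g(s[:k]) for k = 1..15, string s = Red Blue Red Blue Blue Blue Red Blue Blue Red Blue Blue Red Blue Red.
g_1 [R]  L=[none]  R=[0]  = -1
g_2 [RB]  L=[-1]  R=[0]  = -1/2
g_3 [RBR]  L=[-1]  R=[-1/2, 0]  = -3/4
g_4 [RBRB]  L=[-1, -3/4]  R=[-1/2, 0]  = -5/8
g_5 [RBRBB]  L=[-1, -3/4, -5/8]  R=[-1/2, 0]  = -9/16
g_6 [RBRBBB]  L=[-1, -3/4, -5/8, -9/16]  R=[-1/2, 0]  = -17/32
g_7 [RBRBBBR]  L=[-1, -3/4, -5/8, -9/16]  R=[-17/32, -1/2, 0]  = -35/64
g_8 [RBRBBBRB]  L=[-1, -3/4, -5/8, -9/16, -35/64]  R=[-17/32, -1/2, 0]  = -69/128
g_9 [RBRBBBRBB]  L=[-1, -3/4, -5/8, -9/16, -35/64, -69/128]  R=[-17/32, -1/2, 0]  = -137/256
g_10 [RBRBBBRBBR]  L=[-1, -3/4, -5/8, -9/16, -35/64, -69/128]  R=[-137/256, -17/32, -1/2, 0]  = -275/512
g_11 [RBRBBBRBBRB]  L=[-1, -3/4, -5/8, -9/16, -35/64, -69/128, -275/512]  R=[-137/256, -17/32, -1/2, 0]  = -549/1024
g_12 [RBRBBBRBBRBB]  L=[-1, -3/4, -5/8, -9/16, -35/64, -69/128, -275/512, -549/1024]  R=[-137/256, -17/32, -1/2, 0]  = -1097/2048
g_13 [RBRBBBRBBRBBR]  L=[-1, -3/4, -5/8, -9/16, -35/64, -69/128, -275/512, -549/1024]  R=[-1097/2048, -137/256, -17/32, -1/2, 0]  = -2195/4096
g_14 [RBRBBBRBBRBBRB]  L=[-1, -3/4, -5/8, -9/16, -35/64, -69/128, -275/512, -549/1024, -2195/4096]  R=[-1097/2048, -137/256, -17/32, -1/2, 0]  = -4389/8192
g_15 [RBRBBBRBBRBBRBR]  L=[-1, -3/4, -5/8, -9/16, -35/64, -69/128, -275/512, -549/1024, -2195/4096]  R=[-4389/8192, -1097/2048, -137/256, -17/32, -1/2, 0]  = -8779/16384

-8779/16384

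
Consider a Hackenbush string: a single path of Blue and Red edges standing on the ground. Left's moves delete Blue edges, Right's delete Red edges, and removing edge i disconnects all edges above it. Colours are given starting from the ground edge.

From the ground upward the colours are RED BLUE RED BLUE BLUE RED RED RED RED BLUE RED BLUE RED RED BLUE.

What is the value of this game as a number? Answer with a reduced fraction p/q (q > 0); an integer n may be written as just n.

Prefix values for RED BLUE RED BLUE BLUE RED RED RED RED BLUE RED BLUE RED RED BLUE via {L|R} + simplicity:
value(R) = { — | 0 } — -1
value(RB) = { -1 | 0 } — -1/2
value(RBR) = { -1 | -1/2,0 } — -3/4
value(RBRB) = { -1,-3/4 | -1/2,0 } — -5/8
value(RBRBB) = { -1,-3/4,-5/8 | -1/2,0 } — -9/16
value(RBRBBR) = { -1,-3/4,-5/8 | -9/16,-1/2,0 } — -19/32
value(RBRBBRR) = { -1,-3/4,-5/8 | -19/32,-9/16,-1/2,0 } — -39/64
value(RBRBBRRR) = { -1,-3/4,-5/8 | -39/64,-19/32,-9/16,-1/2,0 } — -79/128
value(RBRBBRRRR) = { -1,-3/4,-5/8 | -79/128,-39/64,-19/32,-9/16,-1/2,0 } — -159/256
value(RBRBBRRRRB) = { -1,-3/4,-5/8,-159/256 | -79/128,-39/64,-19/32,-9/16,-1/2,0 } — -317/512
value(RBRBBRRRRBR) = { -1,-3/4,-5/8,-159/256 | -317/512,-79/128,-39/64,-19/32,-9/16,-1/2,0 } — -635/1024
value(RBRBBRRRRBRB) = { -1,-3/4,-5/8,-159/256,-635/1024 | -317/512,-79/128,-39/64,-19/32,-9/16,-1/2,0 } — -1269/2048
value(RBRBBRRRRBRBR) = { -1,-3/4,-5/8,-159/256,-635/1024 | -1269/2048,-317/512,-79/128,-39/64,-19/32,-9/16,-1/2,0 } — -2539/4096
value(RBRBBRRRRBRBRR) = { -1,-3/4,-5/8,-159/256,-635/1024 | -2539/4096,-1269/2048,-317/512,-79/128,-39/64,-19/32,-9/16,-1/2,0 } — -5079/8192
value(RBRBBRRRRBRBRRB) = { -1,-3/4,-5/8,-159/256,-635/1024,-5079/8192 | -2539/4096,-1269/2048,-317/512,-79/128,-39/64,-19/32,-9/16,-1/2,0 } — -10157/16384

-10157/16384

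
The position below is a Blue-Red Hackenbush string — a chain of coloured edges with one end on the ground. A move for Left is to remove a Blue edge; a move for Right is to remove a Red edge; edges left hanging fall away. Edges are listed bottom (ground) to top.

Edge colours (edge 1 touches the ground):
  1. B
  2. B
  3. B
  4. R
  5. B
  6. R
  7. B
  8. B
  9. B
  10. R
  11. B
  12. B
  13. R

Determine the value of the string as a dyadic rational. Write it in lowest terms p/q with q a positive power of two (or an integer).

2797/1024

Prefix values for B B B R B R B B B R B B R via {L|R} + simplicity:
step 1: add B to get B; options L={ 0 } R={ ∅ } — 1
step 2: add B to get BB; options L={ 0 1 } R={ ∅ } — 2
step 3: add B to get BBB; options L={ 0 1 2 } R={ ∅ } — 3
step 4: add R to get BBBR; options L={ 0 1 2 } R={ 3 } — 5/2
step 5: add B to get BBBRB; options L={ 0 1 2 5/2 } R={ 3 } — 11/4
step 6: add R to get BBBRBR; options L={ 0 1 2 5/2 } R={ 11/4 3 } — 21/8
step 7: add B to get BBBRBRB; options L={ 0 1 2 5/2 21/8 } R={ 11/4 3 } — 43/16
step 8: add B to get BBBRBRBB; options L={ 0 1 2 5/2 21/8 43/16 } R={ 11/4 3 } — 87/32
step 9: add B to get BBBRBRBBB; options L={ 0 1 2 5/2 21/8 43/16 87/32 } R={ 11/4 3 } — 175/64
step 10: add R to get BBBRBRBBBR; options L={ 0 1 2 5/2 21/8 43/16 87/32 } R={ 175/64 11/4 3 } — 349/128
step 11: add B to get BBBRBRBBBRB; options L={ 0 1 2 5/2 21/8 43/16 87/32 349/128 } R={ 175/64 11/4 3 } — 699/256
step 12: add B to get BBBRBRBBBRBB; options L={ 0 1 2 5/2 21/8 43/16 87/32 349/128 699/256 } R={ 175/64 11/4 3 } — 1399/512
step 13: add R to get BBBRBRBBBRBBR; options L={ 0 1 2 5/2 21/8 43/16 87/32 349/128 699/256 } R={ 1399/512 175/64 11/4 3 } — 2797/1024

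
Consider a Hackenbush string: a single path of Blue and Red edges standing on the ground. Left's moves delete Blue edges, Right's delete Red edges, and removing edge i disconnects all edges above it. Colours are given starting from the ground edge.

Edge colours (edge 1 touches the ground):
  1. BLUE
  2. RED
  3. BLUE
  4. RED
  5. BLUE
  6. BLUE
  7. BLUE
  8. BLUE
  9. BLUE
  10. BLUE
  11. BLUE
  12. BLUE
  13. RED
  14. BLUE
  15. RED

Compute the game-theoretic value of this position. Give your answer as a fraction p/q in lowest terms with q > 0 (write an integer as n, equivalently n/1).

G(B) = { 0 | (no moves) } → 1
G(BR) = { 0 | 1 } → 1/2
G(BRB) = { 0 1/2 | 1 } → 3/4
G(BRBR) = { 0 1/2 | 3/4 1 } → 5/8
G(BRBRB) = { 0 1/2 5/8 | 3/4 1 } → 11/16
G(BRBRBB) = { 0 1/2 5/8 11/16 | 3/4 1 } → 23/32
G(BRBRBBB) = { 0 1/2 5/8 11/16 23/32 | 3/4 1 } → 47/64
G(BRBRBBBB) = { 0 1/2 5/8 11/16 23/32 47/64 | 3/4 1 } → 95/128
G(BRBRBBBBB) = { 0 1/2 5/8 11/16 23/32 47/64 95/128 | 3/4 1 } → 191/256
G(BRBRBBBBBB) = { 0 1/2 5/8 11/16 23/32 47/64 95/128 191/256 | 3/4 1 } → 383/512
G(BRBRBBBBBBB) = { 0 1/2 5/8 11/16 23/32 47/64 95/128 191/256 383/512 | 3/4 1 } → 767/1024
G(BRBRBBBBBBBB) = { 0 1/2 5/8 11/16 23/32 47/64 95/128 191/256 383/512 767/1024 | 3/4 1 } → 1535/2048
G(BRBRBBBBBBBBR) = { 0 1/2 5/8 11/16 23/32 47/64 95/128 191/256 383/512 767/1024 | 1535/2048 3/4 1 } → 3069/4096
G(BRBRBBBBBBBBRB) = { 0 1/2 5/8 11/16 23/32 47/64 95/128 191/256 383/512 767/1024 3069/4096 | 1535/2048 3/4 1 } → 6139/8192
G(BRBRBBBBBBBBRBR) = { 0 1/2 5/8 11/16 23/32 47/64 95/128 191/256 383/512 767/1024 3069/4096 | 6139/8192 1535/2048 3/4 1 } → 12277/16384

12277/16384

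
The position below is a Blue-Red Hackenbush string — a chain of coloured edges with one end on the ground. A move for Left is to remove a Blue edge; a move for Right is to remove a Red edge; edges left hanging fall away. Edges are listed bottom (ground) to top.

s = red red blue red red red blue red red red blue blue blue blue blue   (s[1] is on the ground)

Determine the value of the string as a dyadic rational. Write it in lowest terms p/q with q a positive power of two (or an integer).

Build val(s[:k]) for k = 1..15, string s = red red blue red red red blue red red red blue blue blue blue blue.
step 1: add red to get r; options L={ (no moves) } R={ 0 } ⇒ -1
step 2: add red to get rr; options L={ (no moves) } R={ -1 0 } ⇒ -2
step 3: add blue to get rrb; options L={ -2 } R={ -1 0 } ⇒ -3/2
step 4: add red to get rrbr; options L={ -2 } R={ -3/2 -1 0 } ⇒ -7/4
step 5: add red to get rrbrr; options L={ -2 } R={ -7/4 -3/2 -1 0 } ⇒ -15/8
step 6: add red to get rrbrrr; options L={ -2 } R={ -15/8 -7/4 -3/2 -1 0 } ⇒ -31/16
step 7: add blue to get rrbrrrb; options L={ -2 -31/16 } R={ -15/8 -7/4 -3/2 -1 0 } ⇒ -61/32
step 8: add red to get rrbrrrbr; options L={ -2 -31/16 } R={ -61/32 -15/8 -7/4 -3/2 -1 0 } ⇒ -123/64
step 9: add red to get rrbrrrbrr; options L={ -2 -31/16 } R={ -123/64 -61/32 -15/8 -7/4 -3/2 -1 0 } ⇒ -247/128
step 10: add red to get rrbrrrbrrr; options L={ -2 -31/16 } R={ -247/128 -123/64 -61/32 -15/8 -7/4 -3/2 -1 0 } ⇒ -495/256
step 11: add blue to get rrbrrrbrrrb; options L={ -2 -31/16 -495/256 } R={ -247/128 -123/64 -61/32 -15/8 -7/4 -3/2 -1 0 } ⇒ -989/512
step 12: add blue to get rrbrrrbrrrbb; options L={ -2 -31/16 -495/256 -989/512 } R={ -247/128 -123/64 -61/32 -15/8 -7/4 -3/2 -1 0 } ⇒ -1977/1024
step 13: add blue to get rrbrrrbrrrbbb; options L={ -2 -31/16 -495/256 -989/512 -1977/1024 } R={ -247/128 -123/64 -61/32 -15/8 -7/4 -3/2 -1 0 } ⇒ -3953/2048
step 14: add blue to get rrbrrrbrrrbbbb; options L={ -2 -31/16 -495/256 -989/512 -1977/1024 -3953/2048 } R={ -247/128 -123/64 -61/32 -15/8 -7/4 -3/2 -1 0 } ⇒ -7905/4096
step 15: add blue to get rrbrrrbrrrbbbbb; options L={ -2 -31/16 -495/256 -989/512 -1977/1024 -3953/2048 -7905/4096 } R={ -247/128 -123/64 -61/32 -15/8 -7/4 -3/2 -1 0 } ⇒ -15809/8192

-15809/8192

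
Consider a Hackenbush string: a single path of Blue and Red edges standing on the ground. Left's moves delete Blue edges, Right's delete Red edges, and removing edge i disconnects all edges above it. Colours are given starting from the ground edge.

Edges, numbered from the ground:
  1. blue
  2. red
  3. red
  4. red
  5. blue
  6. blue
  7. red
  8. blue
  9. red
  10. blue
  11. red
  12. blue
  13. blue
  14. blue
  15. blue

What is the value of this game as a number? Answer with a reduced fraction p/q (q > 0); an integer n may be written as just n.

step 1: add blue to get b; options L={ 0 } R={ ∅ } ⇒ 1
step 2: add red to get br; options L={ 0 } R={ 1 } ⇒ 1/2
step 3: add red to get brr; options L={ 0 } R={ 1/2, 1 } ⇒ 1/4
step 4: add red to get brrr; options L={ 0 } R={ 1/4, 1/2, 1 } ⇒ 1/8
step 5: add blue to get brrrb; options L={ 0, 1/8 } R={ 1/4, 1/2, 1 } ⇒ 3/16
step 6: add blue to get brrrbb; options L={ 0, 1/8, 3/16 } R={ 1/4, 1/2, 1 } ⇒ 7/32
step 7: add red to get brrrbbr; options L={ 0, 1/8, 3/16 } R={ 7/32, 1/4, 1/2, 1 } ⇒ 13/64
step 8: add blue to get brrrbbrb; options L={ 0, 1/8, 3/16, 13/64 } R={ 7/32, 1/4, 1/2, 1 } ⇒ 27/128
step 9: add red to get brrrbbrbr; options L={ 0, 1/8, 3/16, 13/64 } R={ 27/128, 7/32, 1/4, 1/2, 1 } ⇒ 53/256
step 10: add blue to get brrrbbrbrb; options L={ 0, 1/8, 3/16, 13/64, 53/256 } R={ 27/128, 7/32, 1/4, 1/2, 1 } ⇒ 107/512
step 11: add red to get brrrbbrbrbr; options L={ 0, 1/8, 3/16, 13/64, 53/256 } R={ 107/512, 27/128, 7/32, 1/4, 1/2, 1 } ⇒ 213/1024
step 12: add blue to get brrrbbrbrbrb; options L={ 0, 1/8, 3/16, 13/64, 53/256, 213/1024 } R={ 107/512, 27/128, 7/32, 1/4, 1/2, 1 } ⇒ 427/2048
step 13: add blue to get brrrbbrbrbrbb; options L={ 0, 1/8, 3/16, 13/64, 53/256, 213/1024, 427/2048 } R={ 107/512, 27/128, 7/32, 1/4, 1/2, 1 } ⇒ 855/4096
step 14: add blue to get brrrbbrbrbrbbb; options L={ 0, 1/8, 3/16, 13/64, 53/256, 213/1024, 427/2048, 855/4096 } R={ 107/512, 27/128, 7/32, 1/4, 1/2, 1 } ⇒ 1711/8192
step 15: add blue to get brrrbbrbrbrbbbb; options L={ 0, 1/8, 3/16, 13/64, 53/256, 213/1024, 427/2048, 855/4096, 1711/8192 } R={ 107/512, 27/128, 7/32, 1/4, 1/2, 1 } ⇒ 3423/16384

3423/16384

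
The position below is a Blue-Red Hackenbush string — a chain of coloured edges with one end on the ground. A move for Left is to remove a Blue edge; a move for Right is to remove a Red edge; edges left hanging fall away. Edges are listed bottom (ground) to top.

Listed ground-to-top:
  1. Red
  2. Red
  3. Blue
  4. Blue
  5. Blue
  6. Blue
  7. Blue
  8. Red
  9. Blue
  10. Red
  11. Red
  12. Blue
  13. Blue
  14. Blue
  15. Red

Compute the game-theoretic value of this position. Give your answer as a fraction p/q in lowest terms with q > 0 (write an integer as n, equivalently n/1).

Recurse on prefixes of the 15-edge string Red Red Blue Blue Blue Blue Blue Red Blue Red Red Blue Blue Blue Red:
R: Left { — }, Right { 0 } -> simplest -1
RR: Left { — }, Right { -1; 0 } -> simplest -2
RRB: Left { -2 }, Right { -1; 0 } -> simplest -3/2
RRBB: Left { -2; -3/2 }, Right { -1; 0 } -> simplest -5/4
RRBBB: Left { -2; -3/2; -5/4 }, Right { -1; 0 } -> simplest -9/8
RRBBBB: Left { -2; -3/2; -5/4; -9/8 }, Right { -1; 0 } -> simplest -17/16
RRBBBBB: Left { -2; -3/2; -5/4; -9/8; -17/16 }, Right { -1; 0 } -> simplest -33/32
RRBBBBBR: Left { -2; -3/2; -5/4; -9/8; -17/16 }, Right { -33/32; -1; 0 } -> simplest -67/64
RRBBBBBRB: Left { -2; -3/2; -5/4; -9/8; -17/16; -67/64 }, Right { -33/32; -1; 0 } -> simplest -133/128
RRBBBBBRBR: Left { -2; -3/2; -5/4; -9/8; -17/16; -67/64 }, Right { -133/128; -33/32; -1; 0 } -> simplest -267/256
RRBBBBBRBRR: Left { -2; -3/2; -5/4; -9/8; -17/16; -67/64 }, Right { -267/256; -133/128; -33/32; -1; 0 } -> simplest -535/512
RRBBBBBRBRRB: Left { -2; -3/2; -5/4; -9/8; -17/16; -67/64; -535/512 }, Right { -267/256; -133/128; -33/32; -1; 0 } -> simplest -1069/1024
RRBBBBBRBRRBB: Left { -2; -3/2; -5/4; -9/8; -17/16; -67/64; -535/512; -1069/1024 }, Right { -267/256; -133/128; -33/32; -1; 0 } -> simplest -2137/2048
RRBBBBBRBRRBBB: Left { -2; -3/2; -5/4; -9/8; -17/16; -67/64; -535/512; -1069/1024; -2137/2048 }, Right { -267/256; -133/128; -33/32; -1; 0 } -> simplest -4273/4096
RRBBBBBRBRRBBBR: Left { -2; -3/2; -5/4; -9/8; -17/16; -67/64; -535/512; -1069/1024; -2137/2048 }, Right { -4273/4096; -267/256; -133/128; -33/32; -1; 0 } -> simplest -8547/8192

-8547/8192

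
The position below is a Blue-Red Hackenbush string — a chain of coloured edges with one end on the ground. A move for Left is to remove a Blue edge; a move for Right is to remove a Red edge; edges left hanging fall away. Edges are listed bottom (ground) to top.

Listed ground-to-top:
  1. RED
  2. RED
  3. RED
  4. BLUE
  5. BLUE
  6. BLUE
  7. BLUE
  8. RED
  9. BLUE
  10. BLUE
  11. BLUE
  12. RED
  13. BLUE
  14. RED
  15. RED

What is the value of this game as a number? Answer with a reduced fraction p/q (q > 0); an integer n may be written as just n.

R: Left { · }, Right { 0 } -> simplest -1
RR: Left { · }, Right { -1; 0 } -> simplest -2
RRR: Left { · }, Right { -2; -1; 0 } -> simplest -3
RRRB: Left { -3 }, Right { -2; -1; 0 } -> simplest -5/2
RRRBB: Left { -3; -5/2 }, Right { -2; -1; 0 } -> simplest -9/4
RRRBBB: Left { -3; -5/2; -9/4 }, Right { -2; -1; 0 } -> simplest -17/8
RRRBBBB: Left { -3; -5/2; -9/4; -17/8 }, Right { -2; -1; 0 } -> simplest -33/16
RRRBBBBR: Left { -3; -5/2; -9/4; -17/8 }, Right { -33/16; -2; -1; 0 } -> simplest -67/32
RRRBBBBRB: Left { -3; -5/2; -9/4; -17/8; -67/32 }, Right { -33/16; -2; -1; 0 } -> simplest -133/64
RRRBBBBRBB: Left { -3; -5/2; -9/4; -17/8; -67/32; -133/64 }, Right { -33/16; -2; -1; 0 } -> simplest -265/128
RRRBBBBRBBB: Left { -3; -5/2; -9/4; -17/8; -67/32; -133/64; -265/128 }, Right { -33/16; -2; -1; 0 } -> simplest -529/256
RRRBBBBRBBBR: Left { -3; -5/2; -9/4; -17/8; -67/32; -133/64; -265/128 }, Right { -529/256; -33/16; -2; -1; 0 } -> simplest -1059/512
RRRBBBBRBBBRB: Left { -3; -5/2; -9/4; -17/8; -67/32; -133/64; -265/128; -1059/512 }, Right { -529/256; -33/16; -2; -1; 0 } -> simplest -2117/1024
RRRBBBBRBBBRBR: Left { -3; -5/2; -9/4; -17/8; -67/32; -133/64; -265/128; -1059/512 }, Right { -2117/1024; -529/256; -33/16; -2; -1; 0 } -> simplest -4235/2048
RRRBBBBRBBBRBRR: Left { -3; -5/2; -9/4; -17/8; -67/32; -133/64; -265/128; -1059/512 }, Right { -4235/2048; -2117/1024; -529/256; -33/16; -2; -1; 0 } -> simplest -8471/4096

-8471/4096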